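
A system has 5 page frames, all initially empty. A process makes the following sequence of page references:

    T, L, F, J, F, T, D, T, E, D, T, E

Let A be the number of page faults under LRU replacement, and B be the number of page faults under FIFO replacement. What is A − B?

Under LRU: F F F F . . F . F . . . → 6 faults.
Under FIFO: F F F F . . F . F . F . → 7 faults.
A − B = 6 − 7 = -1.

-1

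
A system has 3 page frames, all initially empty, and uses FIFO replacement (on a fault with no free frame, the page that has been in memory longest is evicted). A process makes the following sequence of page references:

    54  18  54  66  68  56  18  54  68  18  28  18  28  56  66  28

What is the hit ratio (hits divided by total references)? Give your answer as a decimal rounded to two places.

54 -> miss, frames {54}
18 -> miss, frames {54,18}
54 -> hit
66 -> miss, frames {54,18,66}
68 -> miss, evict 54, frames {18,66,68}
56 -> miss, evict 18, frames {66,68,56}
18 -> miss, evict 66, frames {68,56,18}
54 -> miss, evict 68, frames {56,18,54}
68 -> miss, evict 56, frames {18,54,68}
18 -> hit
28 -> miss, evict 18, frames {54,68,28}
18 -> miss, evict 54, frames {68,28,18}
28 -> hit
56 -> miss, evict 68, frames {28,18,56}
66 -> miss, evict 28, frames {18,56,66}
28 -> miss, evict 18, frames {56,66,28}
Hits: 3 of 16 references → 3/16 = 0.1875.

0.19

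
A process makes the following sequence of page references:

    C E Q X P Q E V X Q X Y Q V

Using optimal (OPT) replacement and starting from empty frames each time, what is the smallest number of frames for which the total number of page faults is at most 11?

2

f=1: 14 faults
f=2: 10 faults
f=3: 8 faults
f=4: 7 faults
f=5: 7 faults
f=6: 7 faults
f=7: 7 faults
Smallest f with faults ≤ 11 is 2.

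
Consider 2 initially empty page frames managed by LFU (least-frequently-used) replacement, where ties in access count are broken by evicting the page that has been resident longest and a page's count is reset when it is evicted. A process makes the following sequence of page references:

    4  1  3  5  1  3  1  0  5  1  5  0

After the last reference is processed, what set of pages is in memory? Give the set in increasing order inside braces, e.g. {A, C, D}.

{0, 1}

4 → miss, frames (4)
1 → miss, frames (4 1)
3 → miss, evict 4, frames (1 3)
5 → miss, evict 1, frames (3 5)
1 → miss, evict 3, frames (5 1)
3 → miss, evict 5, frames (1 3)
1 → hit
0 → miss, evict 3, frames (1 0)
5 → miss, evict 0, frames (1 5)
1 → hit
5 → hit
0 → miss, evict 5, frames (1 0)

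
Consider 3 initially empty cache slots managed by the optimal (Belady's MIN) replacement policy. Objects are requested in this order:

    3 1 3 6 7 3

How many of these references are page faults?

4

3 → miss, frames {3}
1 → miss, frames {3,1}
3 → hit
6 → miss, frames {3,1,6}
7 → miss, evict 6, frames {3,1,7}
3 → hit
Page faults: 4.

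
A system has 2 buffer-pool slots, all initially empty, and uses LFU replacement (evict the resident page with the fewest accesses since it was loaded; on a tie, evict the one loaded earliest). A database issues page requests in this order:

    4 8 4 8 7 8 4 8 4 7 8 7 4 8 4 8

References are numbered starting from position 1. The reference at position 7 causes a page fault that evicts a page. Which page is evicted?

pos 1: 4 -> miss, frames (4)
pos 2: 8 -> miss, frames (4 8)
pos 3: 4 -> hit
pos 4: 8 -> hit
pos 5: 7 -> miss, evict 4, frames (8 7)
pos 6: 8 -> hit
pos 7: 4 -> miss, evict 7, frames (8 4)
At position 7, page 7 is evicted.

7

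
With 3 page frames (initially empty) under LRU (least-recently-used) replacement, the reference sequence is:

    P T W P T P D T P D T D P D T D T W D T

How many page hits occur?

P: miss, frames (P)
T: miss, frames (P T)
W: miss, frames (P T W)
P: hit
T: hit
P: hit
D: miss, evict W, frames (T P D)
T: hit
P: hit
D: hit
T: hit
D: hit
P: hit
D: hit
T: hit
D: hit
T: hit
W: miss, evict P, frames (D T W)
D: hit
T: hit
Hits: 15.

15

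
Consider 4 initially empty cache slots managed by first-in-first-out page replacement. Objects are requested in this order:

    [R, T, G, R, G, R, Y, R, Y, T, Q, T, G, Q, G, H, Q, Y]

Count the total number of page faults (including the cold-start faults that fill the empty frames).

6

R: miss, frames (R)
T: miss, frames (R T)
G: miss, frames (R T G)
R: hit
G: hit
R: hit
Y: miss, frames (R T G Y)
R: hit
Y: hit
T: hit
Q: miss, evict R, frames (T G Y Q)
T: hit
G: hit
Q: hit
G: hit
H: miss, evict T, frames (G Y Q H)
Q: hit
Y: hit
Page faults: 6.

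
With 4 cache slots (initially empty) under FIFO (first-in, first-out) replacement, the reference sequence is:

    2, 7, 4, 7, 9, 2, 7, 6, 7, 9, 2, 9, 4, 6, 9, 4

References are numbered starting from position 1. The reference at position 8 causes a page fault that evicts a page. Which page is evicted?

pos 1: 2 → fault, frames (2)
pos 2: 7 → fault, frames (2 7)
pos 3: 4 → fault, frames (2 7 4)
pos 4: 7 → hit
pos 5: 9 → fault, frames (2 7 4 9)
pos 6: 2 → hit
pos 7: 7 → hit
pos 8: 6 → fault, evict 2, frames (7 4 9 6)
At position 8, page 2 is evicted.

2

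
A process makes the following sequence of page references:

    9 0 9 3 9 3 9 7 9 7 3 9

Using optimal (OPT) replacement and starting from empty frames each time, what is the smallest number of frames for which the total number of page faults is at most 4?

f=1: 12 faults
f=2: 5 faults
f=3: 4 faults
f=4: 4 faults
Smallest f with faults ≤ 4 is 3.

3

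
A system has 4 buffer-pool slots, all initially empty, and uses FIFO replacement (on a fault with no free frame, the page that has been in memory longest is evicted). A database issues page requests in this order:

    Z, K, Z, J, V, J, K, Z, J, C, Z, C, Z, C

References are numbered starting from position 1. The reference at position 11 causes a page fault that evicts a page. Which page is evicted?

K

pos 1: Z -> fault, frames {Z}
pos 2: K -> fault, frames {Z,K}
pos 3: Z -> hit
pos 4: J -> fault, frames {Z,K,J}
pos 5: V -> fault, frames {Z,K,J,V}
pos 6: J -> hit
pos 7: K -> hit
pos 8: Z -> hit
pos 9: J -> hit
pos 10: C -> fault, evict Z, frames {K,J,V,C}
pos 11: Z -> fault, evict K, frames {J,V,C,Z}
At position 11, page K is evicted.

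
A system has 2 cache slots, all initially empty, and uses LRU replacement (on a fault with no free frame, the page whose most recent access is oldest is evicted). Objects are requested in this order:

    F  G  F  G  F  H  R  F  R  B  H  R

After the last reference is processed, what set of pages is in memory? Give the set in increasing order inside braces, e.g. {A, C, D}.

{H, R}

F → miss, frames (F)
G → miss, frames (F G)
F → hit
G → hit
F → hit
H → miss, evict G, frames (F H)
R → miss, evict F, frames (H R)
F → miss, evict H, frames (R F)
R → hit
B → miss, evict F, frames (R B)
H → miss, evict R, frames (B H)
R → miss, evict B, frames (H R)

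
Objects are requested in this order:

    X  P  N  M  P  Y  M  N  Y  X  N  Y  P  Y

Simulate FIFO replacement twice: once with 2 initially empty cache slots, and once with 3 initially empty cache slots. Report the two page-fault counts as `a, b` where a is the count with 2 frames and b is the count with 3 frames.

2 frames: F F F F F F F F F F F F F . → 13 faults.
3 frames: F F F F . F . . . F F . F F → 9 faults.
9 < 13: adding a frame reduced faults, as is typical.

13, 9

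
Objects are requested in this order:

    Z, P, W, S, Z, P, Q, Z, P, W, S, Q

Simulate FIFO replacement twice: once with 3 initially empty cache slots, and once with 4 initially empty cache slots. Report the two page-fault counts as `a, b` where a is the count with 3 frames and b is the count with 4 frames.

9, 10

3 frames: F F F F F F F . . F F . → 9 faults.
4 frames: F F F F . . F F F F F F → 10 faults.
10 > 9: adding a frame increased faults — Belady's anomaly.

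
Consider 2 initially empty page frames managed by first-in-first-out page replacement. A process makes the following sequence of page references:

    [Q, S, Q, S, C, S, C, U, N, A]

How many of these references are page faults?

Q -> miss, frames {Q}
S -> miss, frames {Q,S}
Q -> hit
S -> hit
C -> miss, evict Q, frames {S,C}
S -> hit
C -> hit
U -> miss, evict S, frames {C,U}
N -> miss, evict C, frames {U,N}
A -> miss, evict U, frames {N,A}
Page faults: 6.

6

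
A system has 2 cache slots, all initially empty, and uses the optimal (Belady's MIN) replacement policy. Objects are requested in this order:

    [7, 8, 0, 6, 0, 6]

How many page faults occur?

7 -> miss, frames (7)
8 -> miss, frames (7 8)
0 -> miss, evict 8, frames (7 0)
6 -> miss, evict 7, frames (0 6)
0 -> hit
6 -> hit
Page faults: 4.

4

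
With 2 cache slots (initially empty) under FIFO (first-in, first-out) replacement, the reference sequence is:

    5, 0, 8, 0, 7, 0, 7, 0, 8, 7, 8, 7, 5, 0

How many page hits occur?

5

5 → miss, frames [5]
0 → miss, frames [5, 0]
8 → miss, evict 5, frames [0, 8]
0 → hit
7 → miss, evict 0, frames [8, 7]
0 → miss, evict 8, frames [7, 0]
7 → hit
0 → hit
8 → miss, evict 7, frames [0, 8]
7 → miss, evict 0, frames [8, 7]
8 → hit
7 → hit
5 → miss, evict 8, frames [7, 5]
0 → miss, evict 7, frames [5, 0]
Hits: 5.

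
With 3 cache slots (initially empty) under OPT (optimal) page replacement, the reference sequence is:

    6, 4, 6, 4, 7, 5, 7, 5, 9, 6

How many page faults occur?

5

6: miss, frames {6}
4: miss, frames {6,4}
6: hit
4: hit
7: miss, frames {6,4,7}
5: miss, evict 4, frames {6,7,5}
7: hit
5: hit
9: miss, evict 5, frames {6,7,9}
6: hit
Page faults: 5.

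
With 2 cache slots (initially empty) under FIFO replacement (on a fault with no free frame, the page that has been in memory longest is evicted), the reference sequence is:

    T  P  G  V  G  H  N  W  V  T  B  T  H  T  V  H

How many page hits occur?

2

T -> miss, frames (T)
P -> miss, frames (T P)
G -> miss, evict T, frames (P G)
V -> miss, evict P, frames (G V)
G -> hit
H -> miss, evict G, frames (V H)
N -> miss, evict V, frames (H N)
W -> miss, evict H, frames (N W)
V -> miss, evict N, frames (W V)
T -> miss, evict W, frames (V T)
B -> miss, evict V, frames (T B)
T -> hit
H -> miss, evict T, frames (B H)
T -> miss, evict B, frames (H T)
V -> miss, evict H, frames (T V)
H -> miss, evict T, frames (V H)
Hits: 2.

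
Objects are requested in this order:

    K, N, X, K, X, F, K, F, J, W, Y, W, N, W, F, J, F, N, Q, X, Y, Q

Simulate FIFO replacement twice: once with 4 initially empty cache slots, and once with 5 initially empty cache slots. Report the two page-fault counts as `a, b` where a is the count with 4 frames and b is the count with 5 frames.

13, 10

4 frames: F F F . . F . . F F F . F . F F . . F F F . → 13 faults.
5 frames: F F F . . F . . F F F . F . . . . . F F . . → 10 faults.
10 < 13: adding a frame reduced faults, as is typical.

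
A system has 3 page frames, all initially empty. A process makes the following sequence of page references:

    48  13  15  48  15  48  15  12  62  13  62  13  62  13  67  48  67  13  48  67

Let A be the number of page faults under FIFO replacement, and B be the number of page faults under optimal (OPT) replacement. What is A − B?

2

Under FIFO: F F F . . . . F F F . . . . F F . . . . → 8 faults.
Under OPT: F F F . . . . F F . . . . . F . . . . . → 6 faults.
A − B = 8 − 6 = 2.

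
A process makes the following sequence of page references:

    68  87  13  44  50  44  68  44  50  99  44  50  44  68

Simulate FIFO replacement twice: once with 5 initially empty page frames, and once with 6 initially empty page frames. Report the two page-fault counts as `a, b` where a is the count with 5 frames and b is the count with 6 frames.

7, 6

5 frames: F F F F F . . . . F . . . F → 7 faults.
6 frames: F F F F F . . . . F . . . . → 6 faults.
6 < 7: adding a frame reduced faults, as is typical.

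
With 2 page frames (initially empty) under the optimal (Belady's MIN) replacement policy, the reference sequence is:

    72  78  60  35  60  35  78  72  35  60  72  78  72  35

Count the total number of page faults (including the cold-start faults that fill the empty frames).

72 → miss, frames {72}
78 → miss, frames {72,78}
60 → miss, evict 72, frames {78,60}
35 → miss, evict 78, frames {60,35}
60 → hit
35 → hit
78 → miss, evict 60, frames {35,78}
72 → miss, evict 78, frames {35,72}
35 → hit
60 → miss, evict 35, frames {72,60}
72 → hit
78 → miss, evict 60, frames {72,78}
72 → hit
35 → miss, evict 78, frames {72,35}
Page faults: 9.

9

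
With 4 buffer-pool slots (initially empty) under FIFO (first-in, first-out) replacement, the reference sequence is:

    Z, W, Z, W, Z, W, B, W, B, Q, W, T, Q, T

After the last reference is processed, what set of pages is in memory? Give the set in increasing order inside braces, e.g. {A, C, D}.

{B, Q, T, W}

Z → miss, frames (Z)
W → miss, frames (Z W)
Z → hit
W → hit
Z → hit
W → hit
B → miss, frames (Z W B)
W → hit
B → hit
Q → miss, frames (Z W B Q)
W → hit
T → miss, evict Z, frames (W B Q T)
Q → hit
T → hit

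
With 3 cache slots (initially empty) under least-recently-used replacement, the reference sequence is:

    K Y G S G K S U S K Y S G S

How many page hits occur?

6

K -> miss, frames [K]
Y -> miss, frames [K, Y]
G -> miss, frames [K, Y, G]
S -> miss, evict K, frames [Y, G, S]
G -> hit
K -> miss, evict Y, frames [S, G, K]
S -> hit
U -> miss, evict G, frames [K, S, U]
S -> hit
K -> hit
Y -> miss, evict U, frames [S, K, Y]
S -> hit
G -> miss, evict K, frames [Y, S, G]
S -> hit
Hits: 6.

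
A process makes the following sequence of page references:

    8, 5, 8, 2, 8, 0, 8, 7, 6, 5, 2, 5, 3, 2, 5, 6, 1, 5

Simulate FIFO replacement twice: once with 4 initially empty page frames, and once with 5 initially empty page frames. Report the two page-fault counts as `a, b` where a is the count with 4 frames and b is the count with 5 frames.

10, 9

4 frames: F F . F . F . F F F F . F . . . F . → 10 faults.
5 frames: F F . F . F . F F . . . F . F . F . → 9 faults.
9 < 10: adding a frame reduced faults, as is typical.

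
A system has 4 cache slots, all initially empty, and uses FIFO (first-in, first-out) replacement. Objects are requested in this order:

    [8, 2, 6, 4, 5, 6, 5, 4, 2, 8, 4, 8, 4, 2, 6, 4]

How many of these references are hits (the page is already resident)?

7

8: miss, frames [8]
2: miss, frames [8, 2]
6: miss, frames [8, 2, 6]
4: miss, frames [8, 2, 6, 4]
5: miss, evict 8, frames [2, 6, 4, 5]
6: hit
5: hit
4: hit
2: hit
8: miss, evict 2, frames [6, 4, 5, 8]
4: hit
8: hit
4: hit
2: miss, evict 6, frames [4, 5, 8, 2]
6: miss, evict 4, frames [5, 8, 2, 6]
4: miss, evict 5, frames [8, 2, 6, 4]
Hits: 7.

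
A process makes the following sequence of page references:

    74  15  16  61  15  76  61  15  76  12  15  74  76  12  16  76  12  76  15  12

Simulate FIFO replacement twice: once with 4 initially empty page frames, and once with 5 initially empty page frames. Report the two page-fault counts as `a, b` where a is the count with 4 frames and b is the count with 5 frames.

4 frames: F F F F . F . . . F F F . . F F F . F . → 12 faults.
5 frames: F F F F . F . . . F . F . . . . . . F . → 8 faults.
8 < 12: adding a frame reduced faults, as is typical.

12, 8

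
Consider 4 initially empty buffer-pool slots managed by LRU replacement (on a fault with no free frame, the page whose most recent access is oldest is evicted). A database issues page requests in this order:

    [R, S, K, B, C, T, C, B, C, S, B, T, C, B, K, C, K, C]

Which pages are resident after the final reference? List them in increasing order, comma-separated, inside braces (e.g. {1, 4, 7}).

{B, C, K, T}

R: miss, frames (R)
S: miss, frames (R S)
K: miss, frames (R S K)
B: miss, frames (R S K B)
C: miss, evict R, frames (S K B C)
T: miss, evict S, frames (K B C T)
C: hit
B: hit
C: hit
S: miss, evict K, frames (T B C S)
B: hit
T: hit
C: hit
B: hit
K: miss, evict S, frames (T C B K)
C: hit
K: hit
C: hit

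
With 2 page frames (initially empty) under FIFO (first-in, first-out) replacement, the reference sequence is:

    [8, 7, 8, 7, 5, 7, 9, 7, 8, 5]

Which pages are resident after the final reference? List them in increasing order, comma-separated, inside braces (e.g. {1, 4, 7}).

8 → fault, frames [8]
7 → fault, frames [8, 7]
8 → hit
7 → hit
5 → fault, evict 8, frames [7, 5]
7 → hit
9 → fault, evict 7, frames [5, 9]
7 → fault, evict 5, frames [9, 7]
8 → fault, evict 9, frames [7, 8]
5 → fault, evict 7, frames [8, 5]

{5, 8}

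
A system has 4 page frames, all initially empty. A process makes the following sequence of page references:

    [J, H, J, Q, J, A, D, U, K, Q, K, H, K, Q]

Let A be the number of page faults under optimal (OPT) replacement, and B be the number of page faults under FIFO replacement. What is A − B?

Under OPT: F F . F . F F F F . . . . . → 7 faults.
Under FIFO: F F . F . F F F F F . F . . → 9 faults.
A − B = 7 − 9 = -2.

-2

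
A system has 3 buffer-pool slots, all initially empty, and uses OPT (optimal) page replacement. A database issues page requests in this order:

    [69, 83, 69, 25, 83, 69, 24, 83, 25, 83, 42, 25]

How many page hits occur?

7

69 → miss, frames {69}
83 → miss, frames {69,83}
69 → hit
25 → miss, frames {69,83,25}
83 → hit
69 → hit
24 → miss, evict 69, frames {83,25,24}
83 → hit
25 → hit
83 → hit
42 → miss, evict 24, frames {83,25,42}
25 → hit
Hits: 7.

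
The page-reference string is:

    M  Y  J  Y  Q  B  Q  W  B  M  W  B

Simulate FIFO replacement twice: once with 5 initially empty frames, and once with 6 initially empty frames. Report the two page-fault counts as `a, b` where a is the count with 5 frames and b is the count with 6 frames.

5 frames: F F F . F F . F . F . . → 7 faults.
6 frames: F F F . F F . F . . . . → 6 faults.
6 < 7: adding a frame reduced faults, as is typical.

7, 6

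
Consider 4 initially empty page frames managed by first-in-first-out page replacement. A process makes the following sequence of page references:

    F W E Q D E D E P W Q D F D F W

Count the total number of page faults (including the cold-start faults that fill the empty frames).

F: miss, frames {F}
W: miss, frames {F,W}
E: miss, frames {F,W,E}
Q: miss, frames {F,W,E,Q}
D: miss, evict F, frames {W,E,Q,D}
E: hit
D: hit
E: hit
P: miss, evict W, frames {E,Q,D,P}
W: miss, evict E, frames {Q,D,P,W}
Q: hit
D: hit
F: miss, evict Q, frames {D,P,W,F}
D: hit
F: hit
W: hit
Page faults: 8.

8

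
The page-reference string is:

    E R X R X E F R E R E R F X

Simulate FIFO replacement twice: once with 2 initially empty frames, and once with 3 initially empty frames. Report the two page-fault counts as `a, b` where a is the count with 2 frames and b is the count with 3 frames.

2 frames: F F F . . F F F F . . . F F → 9 faults.
3 frames: F F F . . . F . F F . . . F → 7 faults.
7 < 9: adding a frame reduced faults, as is typical.

9, 7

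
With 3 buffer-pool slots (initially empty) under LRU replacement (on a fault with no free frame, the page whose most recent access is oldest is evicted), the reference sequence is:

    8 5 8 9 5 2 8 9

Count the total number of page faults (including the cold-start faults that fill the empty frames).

6

8 → miss, frames {8}
5 → miss, frames {8,5}
8 → hit
9 → miss, frames {5,8,9}
5 → hit
2 → miss, evict 8, frames {9,5,2}
8 → miss, evict 9, frames {5,2,8}
9 → miss, evict 5, frames {2,8,9}
Page faults: 6.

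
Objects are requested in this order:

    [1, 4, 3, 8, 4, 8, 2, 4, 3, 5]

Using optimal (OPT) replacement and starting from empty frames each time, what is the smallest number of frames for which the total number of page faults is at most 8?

f=1: 10 faults
f=2: 7 faults
f=3: 6 faults
f=4: 6 faults
f=5: 6 faults
f=6: 6 faults
Smallest f with faults ≤ 8 is 2.

2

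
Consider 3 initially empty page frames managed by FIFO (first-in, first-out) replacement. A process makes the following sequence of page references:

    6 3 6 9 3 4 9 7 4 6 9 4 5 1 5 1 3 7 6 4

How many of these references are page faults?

6: miss, frames [6]
3: miss, frames [6, 3]
6: hit
9: miss, frames [6, 3, 9]
3: hit
4: miss, evict 6, frames [3, 9, 4]
9: hit
7: miss, evict 3, frames [9, 4, 7]
4: hit
6: miss, evict 9, frames [4, 7, 6]
9: miss, evict 4, frames [7, 6, 9]
4: miss, evict 7, frames [6, 9, 4]
5: miss, evict 6, frames [9, 4, 5]
1: miss, evict 9, frames [4, 5, 1]
5: hit
1: hit
3: miss, evict 4, frames [5, 1, 3]
7: miss, evict 5, frames [1, 3, 7]
6: miss, evict 1, frames [3, 7, 6]
4: miss, evict 3, frames [7, 6, 4]
Page faults: 14.

14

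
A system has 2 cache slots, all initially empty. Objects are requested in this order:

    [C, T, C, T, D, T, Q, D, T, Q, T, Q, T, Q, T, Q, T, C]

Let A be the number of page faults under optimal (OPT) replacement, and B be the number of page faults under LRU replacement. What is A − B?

-2

Under OPT: F F . . F . F . F . . . . . . . . F → 6 faults.
Under LRU: F F . . F . F F F F . . . . . . . F → 8 faults.
A − B = 6 − 8 = -2.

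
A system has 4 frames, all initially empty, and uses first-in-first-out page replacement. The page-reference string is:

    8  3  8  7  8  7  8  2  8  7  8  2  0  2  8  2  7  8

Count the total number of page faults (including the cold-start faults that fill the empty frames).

6

8 -> fault, frames (8)
3 -> fault, frames (8 3)
8 -> hit
7 -> fault, frames (8 3 7)
8 -> hit
7 -> hit
8 -> hit
2 -> fault, frames (8 3 7 2)
8 -> hit
7 -> hit
8 -> hit
2 -> hit
0 -> fault, evict 8, frames (3 7 2 0)
2 -> hit
8 -> fault, evict 3, frames (7 2 0 8)
2 -> hit
7 -> hit
8 -> hit
Page faults: 6.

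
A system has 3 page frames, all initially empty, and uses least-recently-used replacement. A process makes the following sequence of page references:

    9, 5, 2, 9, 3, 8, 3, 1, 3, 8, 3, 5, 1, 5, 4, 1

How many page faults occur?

9

9: fault, frames {9}
5: fault, frames {9,5}
2: fault, frames {9,5,2}
9: hit
3: fault, evict 5, frames {2,9,3}
8: fault, evict 2, frames {9,3,8}
3: hit
1: fault, evict 9, frames {8,3,1}
3: hit
8: hit
3: hit
5: fault, evict 1, frames {8,3,5}
1: fault, evict 8, frames {3,5,1}
5: hit
4: fault, evict 3, frames {1,5,4}
1: hit
Page faults: 9.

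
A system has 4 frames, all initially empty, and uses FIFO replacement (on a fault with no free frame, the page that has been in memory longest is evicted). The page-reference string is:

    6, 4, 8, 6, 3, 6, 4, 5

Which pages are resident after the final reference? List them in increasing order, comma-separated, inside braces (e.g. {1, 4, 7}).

{3, 4, 5, 8}

6 -> miss, frames [6]
4 -> miss, frames [6, 4]
8 -> miss, frames [6, 4, 8]
6 -> hit
3 -> miss, frames [6, 4, 8, 3]
6 -> hit
4 -> hit
5 -> miss, evict 6, frames [4, 8, 3, 5]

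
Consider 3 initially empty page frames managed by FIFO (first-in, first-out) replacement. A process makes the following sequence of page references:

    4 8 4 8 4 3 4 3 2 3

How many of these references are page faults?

4

4 -> miss, frames (4)
8 -> miss, frames (4 8)
4 -> hit
8 -> hit
4 -> hit
3 -> miss, frames (4 8 3)
4 -> hit
3 -> hit
2 -> miss, evict 4, frames (8 3 2)
3 -> hit
Page faults: 4.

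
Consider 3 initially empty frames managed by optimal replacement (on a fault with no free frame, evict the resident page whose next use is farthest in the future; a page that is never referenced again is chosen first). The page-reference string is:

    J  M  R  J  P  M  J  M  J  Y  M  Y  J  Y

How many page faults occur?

5

J: miss, frames (J)
M: miss, frames (J M)
R: miss, frames (J M R)
J: hit
P: miss, evict R, frames (J M P)
M: hit
J: hit
M: hit
J: hit
Y: miss, evict P, frames (J M Y)
M: hit
Y: hit
J: hit
Y: hit
Page faults: 5.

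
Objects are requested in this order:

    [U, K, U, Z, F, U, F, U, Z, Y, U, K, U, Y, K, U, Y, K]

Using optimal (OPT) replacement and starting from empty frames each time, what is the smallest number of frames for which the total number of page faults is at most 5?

4

f=1: 18 faults
f=2: 10 faults
f=3: 6 faults
f=4: 5 faults
f=5: 5 faults
Smallest f with faults ≤ 5 is 4.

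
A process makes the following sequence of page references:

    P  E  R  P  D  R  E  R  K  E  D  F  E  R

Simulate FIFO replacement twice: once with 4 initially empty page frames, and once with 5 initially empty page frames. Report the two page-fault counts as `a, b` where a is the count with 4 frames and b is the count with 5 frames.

4 frames: F F F . F . . . F . . F F F → 8 faults.
5 frames: F F F . F . . . F . . F . . → 6 faults.
6 < 8: adding a frame reduced faults, as is typical.

8, 6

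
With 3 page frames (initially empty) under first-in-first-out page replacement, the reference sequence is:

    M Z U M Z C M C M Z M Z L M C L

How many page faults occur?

M -> fault, frames (M)
Z -> fault, frames (M Z)
U -> fault, frames (M Z U)
M -> hit
Z -> hit
C -> fault, evict M, frames (Z U C)
M -> fault, evict Z, frames (U C M)
C -> hit
M -> hit
Z -> fault, evict U, frames (C M Z)
M -> hit
Z -> hit
L -> fault, evict C, frames (M Z L)
M -> hit
C -> fault, evict M, frames (Z L C)
L -> hit
Page faults: 8.

8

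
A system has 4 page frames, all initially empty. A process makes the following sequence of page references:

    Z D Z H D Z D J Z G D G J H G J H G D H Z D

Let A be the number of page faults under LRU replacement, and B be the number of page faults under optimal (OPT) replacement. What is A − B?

Under LRU: F F . F . . . F . F . . . F . . . . . . F . → 7 faults.
Under OPT: F F . F . . . F . F . . . . . . . . . . F . → 6 faults.
A − B = 7 − 6 = 1.

1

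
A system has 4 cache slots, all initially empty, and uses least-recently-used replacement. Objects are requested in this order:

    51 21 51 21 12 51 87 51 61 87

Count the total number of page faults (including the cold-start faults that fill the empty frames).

5

51: fault, frames (51)
21: fault, frames (51 21)
51: hit
21: hit
12: fault, frames (51 21 12)
51: hit
87: fault, frames (21 12 51 87)
51: hit
61: fault, evict 21, frames (12 87 51 61)
87: hit
Page faults: 5.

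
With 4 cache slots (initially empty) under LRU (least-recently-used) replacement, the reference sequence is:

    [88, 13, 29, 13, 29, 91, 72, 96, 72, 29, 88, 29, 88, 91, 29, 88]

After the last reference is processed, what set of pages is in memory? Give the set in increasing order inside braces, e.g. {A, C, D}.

88: miss, frames [88]
13: miss, frames [88, 13]
29: miss, frames [88, 13, 29]
13: hit
29: hit
91: miss, frames [88, 13, 29, 91]
72: miss, evict 88, frames [13, 29, 91, 72]
96: miss, evict 13, frames [29, 91, 72, 96]
72: hit
29: hit
88: miss, evict 91, frames [96, 72, 29, 88]
29: hit
88: hit
91: miss, evict 96, frames [72, 29, 88, 91]
29: hit
88: hit

{29, 72, 88, 91}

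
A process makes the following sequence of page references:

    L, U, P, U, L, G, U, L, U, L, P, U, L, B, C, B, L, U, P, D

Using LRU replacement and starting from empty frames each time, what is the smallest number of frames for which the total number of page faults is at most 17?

f=1: 20 faults
f=2: 16 faults
f=3: 10 faults
f=4: 8 faults
f=5: 7 faults
f=6: 7 faults
f=7: 7 faults
Smallest f with faults ≤ 17 is 2.

2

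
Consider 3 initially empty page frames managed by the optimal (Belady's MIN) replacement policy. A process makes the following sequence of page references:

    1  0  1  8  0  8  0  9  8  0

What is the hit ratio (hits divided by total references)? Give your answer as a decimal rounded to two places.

1 → fault, frames [1]
0 → fault, frames [1, 0]
1 → hit
8 → fault, frames [1, 0, 8]
0 → hit
8 → hit
0 → hit
9 → fault, evict 1, frames [0, 8, 9]
8 → hit
0 → hit
Hits: 6 of 10 references → 6/10 = 0.6000.

0.60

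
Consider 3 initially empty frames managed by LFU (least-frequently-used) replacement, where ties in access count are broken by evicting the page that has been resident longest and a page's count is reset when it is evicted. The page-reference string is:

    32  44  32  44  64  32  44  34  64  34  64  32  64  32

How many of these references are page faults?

7

32 → fault, frames [32]
44 → fault, frames [32, 44]
32 → hit
44 → hit
64 → fault, frames [32, 44, 64]
32 → hit
44 → hit
34 → fault, evict 64, frames [32, 44, 34]
64 → fault, evict 34, frames [32, 44, 64]
34 → fault, evict 64, frames [32, 44, 34]
64 → fault, evict 34, frames [32, 44, 64]
32 → hit
64 → hit
32 → hit
Page faults: 7.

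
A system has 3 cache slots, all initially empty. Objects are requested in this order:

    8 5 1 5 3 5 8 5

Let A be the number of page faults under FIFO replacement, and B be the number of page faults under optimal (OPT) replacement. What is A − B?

Under FIFO: F F F . F . F F → 6 faults.
Under OPT: F F F . F . . . → 4 faults.
A − B = 6 − 4 = 2.

2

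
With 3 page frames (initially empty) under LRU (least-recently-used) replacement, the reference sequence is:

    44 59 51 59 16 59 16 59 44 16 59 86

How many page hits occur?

44 -> miss, frames [44]
59 -> miss, frames [44, 59]
51 -> miss, frames [44, 59, 51]
59 -> hit
16 -> miss, evict 44, frames [51, 59, 16]
59 -> hit
16 -> hit
59 -> hit
44 -> miss, evict 51, frames [16, 59, 44]
16 -> hit
59 -> hit
86 -> miss, evict 44, frames [16, 59, 86]
Hits: 6.

6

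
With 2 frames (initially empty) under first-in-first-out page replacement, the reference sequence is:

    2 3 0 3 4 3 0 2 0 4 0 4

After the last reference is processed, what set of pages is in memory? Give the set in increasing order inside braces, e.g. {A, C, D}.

{0, 4}

2 → miss, frames (2)
3 → miss, frames (2 3)
0 → miss, evict 2, frames (3 0)
3 → hit
4 → miss, evict 3, frames (0 4)
3 → miss, evict 0, frames (4 3)
0 → miss, evict 4, frames (3 0)
2 → miss, evict 3, frames (0 2)
0 → hit
4 → miss, evict 0, frames (2 4)
0 → miss, evict 2, frames (4 0)
4 → hit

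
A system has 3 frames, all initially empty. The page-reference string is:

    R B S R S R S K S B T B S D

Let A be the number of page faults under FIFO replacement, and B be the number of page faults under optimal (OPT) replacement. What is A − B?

2

Under FIFO: F F F . . . . F . . F F F F → 8 faults.
Under OPT: F F F . . . . F . . F . . F → 6 faults.
A − B = 8 − 6 = 2.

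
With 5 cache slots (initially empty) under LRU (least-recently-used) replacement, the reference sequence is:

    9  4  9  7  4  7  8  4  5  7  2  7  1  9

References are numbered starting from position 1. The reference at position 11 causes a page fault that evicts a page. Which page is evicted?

9

pos 1: 9 -> miss, frames [9]
pos 2: 4 -> miss, frames [9, 4]
pos 3: 9 -> hit
pos 4: 7 -> miss, frames [4, 9, 7]
pos 5: 4 -> hit
pos 6: 7 -> hit
pos 7: 8 -> miss, frames [9, 4, 7, 8]
pos 8: 4 -> hit
pos 9: 5 -> miss, frames [9, 7, 8, 4, 5]
pos 10: 7 -> hit
pos 11: 2 -> miss, evict 9, frames [8, 4, 5, 7, 2]
At position 11, page 9 is evicted.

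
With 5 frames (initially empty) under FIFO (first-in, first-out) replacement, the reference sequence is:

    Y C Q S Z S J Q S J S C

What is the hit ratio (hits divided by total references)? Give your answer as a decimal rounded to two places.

0.50

Y -> fault, frames {Y}
C -> fault, frames {Y,C}
Q -> fault, frames {Y,C,Q}
S -> fault, frames {Y,C,Q,S}
Z -> fault, frames {Y,C,Q,S,Z}
S -> hit
J -> fault, evict Y, frames {C,Q,S,Z,J}
Q -> hit
S -> hit
J -> hit
S -> hit
C -> hit
Hits: 6 of 12 references → 6/12 = 0.5000.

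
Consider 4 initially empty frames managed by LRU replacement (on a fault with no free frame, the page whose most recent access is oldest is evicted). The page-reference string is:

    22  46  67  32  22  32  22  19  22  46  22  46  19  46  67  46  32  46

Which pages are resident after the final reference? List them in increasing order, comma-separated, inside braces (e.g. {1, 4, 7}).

22 -> fault, frames (22)
46 -> fault, frames (22 46)
67 -> fault, frames (22 46 67)
32 -> fault, frames (22 46 67 32)
22 -> hit
32 -> hit
22 -> hit
19 -> fault, evict 46, frames (67 32 22 19)
22 -> hit
46 -> fault, evict 67, frames (32 19 22 46)
22 -> hit
46 -> hit
19 -> hit
46 -> hit
67 -> fault, evict 32, frames (22 19 46 67)
46 -> hit
32 -> fault, evict 22, frames (19 67 46 32)
46 -> hit

{19, 32, 46, 67}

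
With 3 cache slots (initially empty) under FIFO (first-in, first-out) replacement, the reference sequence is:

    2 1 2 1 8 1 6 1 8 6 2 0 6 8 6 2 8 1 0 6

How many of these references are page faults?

2: fault, frames [2]
1: fault, frames [2, 1]
2: hit
1: hit
8: fault, frames [2, 1, 8]
1: hit
6: fault, evict 2, frames [1, 8, 6]
1: hit
8: hit
6: hit
2: fault, evict 1, frames [8, 6, 2]
0: fault, evict 8, frames [6, 2, 0]
6: hit
8: fault, evict 6, frames [2, 0, 8]
6: fault, evict 2, frames [0, 8, 6]
2: fault, evict 0, frames [8, 6, 2]
8: hit
1: fault, evict 8, frames [6, 2, 1]
0: fault, evict 6, frames [2, 1, 0]
6: fault, evict 2, frames [1, 0, 6]
Page faults: 12.

12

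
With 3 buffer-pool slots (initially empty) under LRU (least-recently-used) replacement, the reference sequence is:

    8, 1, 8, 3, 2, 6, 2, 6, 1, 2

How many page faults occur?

8 → fault, frames [8]
1 → fault, frames [8, 1]
8 → hit
3 → fault, frames [1, 8, 3]
2 → fault, evict 1, frames [8, 3, 2]
6 → fault, evict 8, frames [3, 2, 6]
2 → hit
6 → hit
1 → fault, evict 3, frames [2, 6, 1]
2 → hit
Page faults: 6.

6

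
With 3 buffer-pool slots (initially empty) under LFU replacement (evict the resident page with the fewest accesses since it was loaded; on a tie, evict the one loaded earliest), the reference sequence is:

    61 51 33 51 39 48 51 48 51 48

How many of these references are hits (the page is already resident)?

5

61 → miss, frames (61)
51 → miss, frames (61 51)
33 → miss, frames (61 51 33)
51 → hit
39 → miss, evict 61, frames (51 33 39)
48 → miss, evict 33, frames (51 39 48)
51 → hit
48 → hit
51 → hit
48 → hit
Hits: 5.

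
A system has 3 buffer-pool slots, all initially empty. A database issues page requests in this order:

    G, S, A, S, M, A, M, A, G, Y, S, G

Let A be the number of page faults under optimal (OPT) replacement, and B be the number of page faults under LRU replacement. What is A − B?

Under OPT: F F F . F . . . . F F . → 6 faults.
Under LRU: F F F . F . . . F F F . → 7 faults.
A − B = 6 − 7 = -1.

-1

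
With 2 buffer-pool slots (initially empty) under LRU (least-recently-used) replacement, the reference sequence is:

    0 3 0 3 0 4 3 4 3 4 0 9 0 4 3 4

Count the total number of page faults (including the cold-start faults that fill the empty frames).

8

0 -> miss, frames {0}
3 -> miss, frames {0,3}
0 -> hit
3 -> hit
0 -> hit
4 -> miss, evict 3, frames {0,4}
3 -> miss, evict 0, frames {4,3}
4 -> hit
3 -> hit
4 -> hit
0 -> miss, evict 3, frames {4,0}
9 -> miss, evict 4, frames {0,9}
0 -> hit
4 -> miss, evict 9, frames {0,4}
3 -> miss, evict 0, frames {4,3}
4 -> hit
Page faults: 8.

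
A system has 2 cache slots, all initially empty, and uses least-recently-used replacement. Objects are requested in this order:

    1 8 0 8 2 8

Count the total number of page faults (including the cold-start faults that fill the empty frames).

1: miss, frames [1]
8: miss, frames [1, 8]
0: miss, evict 1, frames [8, 0]
8: hit
2: miss, evict 0, frames [8, 2]
8: hit
Page faults: 4.

4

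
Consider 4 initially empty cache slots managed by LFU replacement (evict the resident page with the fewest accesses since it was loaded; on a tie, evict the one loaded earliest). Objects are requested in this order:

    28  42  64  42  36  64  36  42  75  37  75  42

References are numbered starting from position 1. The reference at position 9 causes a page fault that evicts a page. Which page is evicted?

28

pos 1: 28 -> miss, frames (28)
pos 2: 42 -> miss, frames (28 42)
pos 3: 64 -> miss, frames (28 42 64)
pos 4: 42 -> hit
pos 5: 36 -> miss, frames (28 42 64 36)
pos 6: 64 -> hit
pos 7: 36 -> hit
pos 8: 42 -> hit
pos 9: 75 -> miss, evict 28, frames (42 64 36 75)
At position 9, page 28 is evicted.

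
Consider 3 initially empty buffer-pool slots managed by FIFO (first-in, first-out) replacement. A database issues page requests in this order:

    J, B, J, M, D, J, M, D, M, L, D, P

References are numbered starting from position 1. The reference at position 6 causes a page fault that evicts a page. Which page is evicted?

B

pos 1: J: fault, frames [J]
pos 2: B: fault, frames [J, B]
pos 3: J: hit
pos 4: M: fault, frames [J, B, M]
pos 5: D: fault, evict J, frames [B, M, D]
pos 6: J: fault, evict B, frames [M, D, J]
At position 6, page B is evicted.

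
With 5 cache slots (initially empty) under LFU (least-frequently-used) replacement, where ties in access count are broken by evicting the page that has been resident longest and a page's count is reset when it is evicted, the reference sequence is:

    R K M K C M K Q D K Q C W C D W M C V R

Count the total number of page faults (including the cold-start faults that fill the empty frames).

R: miss, frames [R]
K: miss, frames [R, K]
M: miss, frames [R, K, M]
K: hit
C: miss, frames [R, K, M, C]
M: hit
K: hit
Q: miss, frames [R, K, M, C, Q]
D: miss, evict R, frames [K, M, C, Q, D]
K: hit
Q: hit
C: hit
W: miss, evict D, frames [K, M, C, Q, W]
C: hit
D: miss, evict W, frames [K, M, C, Q, D]
W: miss, evict D, frames [K, M, C, Q, W]
M: hit
C: hit
V: miss, evict W, frames [K, M, C, Q, V]
R: miss, evict V, frames [K, M, C, Q, R]
Page faults: 11.

11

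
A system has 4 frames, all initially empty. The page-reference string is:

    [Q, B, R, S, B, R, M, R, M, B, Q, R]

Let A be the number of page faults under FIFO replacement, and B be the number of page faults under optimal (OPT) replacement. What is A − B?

Under FIFO: F F F F . . F . . . F . → 6 faults.
Under OPT: F F F F . . F . . . . . → 5 faults.
A − B = 6 − 5 = 1.

1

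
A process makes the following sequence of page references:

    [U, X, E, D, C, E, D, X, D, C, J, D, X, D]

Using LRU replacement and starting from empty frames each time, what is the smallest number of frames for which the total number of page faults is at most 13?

2

f=1: 14 faults
f=2: 12 faults
f=3: 9 faults
f=4: 6 faults
f=5: 6 faults
f=6: 6 faults
Smallest f with faults ≤ 13 is 2.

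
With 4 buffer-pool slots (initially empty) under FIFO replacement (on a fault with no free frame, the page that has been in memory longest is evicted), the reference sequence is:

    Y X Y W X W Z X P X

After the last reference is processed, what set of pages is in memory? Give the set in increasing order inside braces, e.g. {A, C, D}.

Y -> miss, frames [Y]
X -> miss, frames [Y, X]
Y -> hit
W -> miss, frames [Y, X, W]
X -> hit
W -> hit
Z -> miss, frames [Y, X, W, Z]
X -> hit
P -> miss, evict Y, frames [X, W, Z, P]
X -> hit

{P, W, X, Z}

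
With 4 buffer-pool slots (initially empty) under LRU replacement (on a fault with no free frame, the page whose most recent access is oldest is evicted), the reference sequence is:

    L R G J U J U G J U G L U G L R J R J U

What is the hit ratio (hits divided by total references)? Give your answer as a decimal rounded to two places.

0.55

L -> miss, frames [L]
R -> miss, frames [L, R]
G -> miss, frames [L, R, G]
J -> miss, frames [L, R, G, J]
U -> miss, evict L, frames [R, G, J, U]
J -> hit
U -> hit
G -> hit
J -> hit
U -> hit
G -> hit
L -> miss, evict R, frames [J, U, G, L]
U -> hit
G -> hit
L -> hit
R -> miss, evict J, frames [U, G, L, R]
J -> miss, evict U, frames [G, L, R, J]
R -> hit
J -> hit
U -> miss, evict G, frames [L, R, J, U]
Hits: 11 of 20 references → 11/20 = 0.5500.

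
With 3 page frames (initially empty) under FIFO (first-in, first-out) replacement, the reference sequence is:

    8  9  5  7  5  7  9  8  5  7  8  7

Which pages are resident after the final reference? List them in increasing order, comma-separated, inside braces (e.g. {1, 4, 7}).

{5, 7, 8}

8: miss, frames (8)
9: miss, frames (8 9)
5: miss, frames (8 9 5)
7: miss, evict 8, frames (9 5 7)
5: hit
7: hit
9: hit
8: miss, evict 9, frames (5 7 8)
5: hit
7: hit
8: hit
7: hit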